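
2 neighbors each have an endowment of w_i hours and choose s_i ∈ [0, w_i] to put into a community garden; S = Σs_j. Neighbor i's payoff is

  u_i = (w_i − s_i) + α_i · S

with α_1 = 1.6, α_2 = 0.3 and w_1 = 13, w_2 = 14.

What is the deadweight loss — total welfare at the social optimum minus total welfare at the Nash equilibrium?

12.6

∂u_i/∂s_i = α_i − 1, so neighbor i contributes w_i if α_i > 1, else 0.
α_i > 1 for i ∈ {1}; NE contributions (13, 0), S = 13.
W^NE = Σw_i − S^NE + (Σα_i)·S^NE = 27 + 0.9·13 = 38.7.
Planner: ∂(Σu_j)/∂s_i = Σα_j − 1 = 0.9 > 0, so everyone contributes w_i; S^SO = 27, W^SO = 27 + 0.9·27 = 51.3.
Deadweight loss = 12.6.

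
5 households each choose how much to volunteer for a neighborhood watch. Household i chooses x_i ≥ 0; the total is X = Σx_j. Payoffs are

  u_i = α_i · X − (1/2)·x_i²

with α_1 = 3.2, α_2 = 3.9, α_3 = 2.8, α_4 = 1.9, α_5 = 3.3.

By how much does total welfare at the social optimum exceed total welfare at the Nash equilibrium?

365.91

Household i's FOC: ∂u_i/∂x_i = α_i − x_i = 0, so x_i* = α_i.
NE contributions = (3.2, 3.9, 2.8, 1.9, 3.3); X = 15.1.
W^NE = (Σα)·X − ½Σα_i² = 15.1² − ½·47.79 = 204.115.
Planner sets x_i = Σα_j = 15.1 for every i, so X^SO = 5·15.1 = 75.5.
W^SO = (Σα)·X^SO − ½·5·(Σα)² = (5/2)·15.1² = 570.025.
Deadweight loss = W^SO − W^NE = 365.91.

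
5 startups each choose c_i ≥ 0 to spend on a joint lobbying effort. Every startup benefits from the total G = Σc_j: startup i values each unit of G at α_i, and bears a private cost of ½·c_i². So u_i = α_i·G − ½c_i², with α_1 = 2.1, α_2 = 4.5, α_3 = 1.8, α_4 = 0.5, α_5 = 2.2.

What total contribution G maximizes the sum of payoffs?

Planner FOC: ∂(Σu_j)/∂c_i = (Σα_j) − c_i = 0, so c_i^SO = Σα_j = 11.1 for every i; G^SO = 55.5.

55.5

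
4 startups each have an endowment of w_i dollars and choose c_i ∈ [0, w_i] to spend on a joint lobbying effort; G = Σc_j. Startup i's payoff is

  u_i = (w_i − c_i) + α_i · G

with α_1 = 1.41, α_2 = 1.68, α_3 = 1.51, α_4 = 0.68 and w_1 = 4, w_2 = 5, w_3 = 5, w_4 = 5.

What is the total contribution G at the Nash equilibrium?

14

∂u_i/∂c_i = α_i − 1, so startup i contributes w_i if α_i > 1, else 0.
α_i > 1 for i ∈ {1, 2, 3}; NE contributions (4, 5, 5, 0), G = 14.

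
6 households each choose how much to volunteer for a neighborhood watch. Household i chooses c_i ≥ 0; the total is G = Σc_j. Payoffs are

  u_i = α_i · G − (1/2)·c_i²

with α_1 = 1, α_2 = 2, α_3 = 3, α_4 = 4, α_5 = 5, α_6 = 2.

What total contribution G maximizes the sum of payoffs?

Planner FOC: ∂(Σu_j)/∂c_i = (Σα_j) − c_i = 0, so c_i^SO = Σα_j = 17 for every i; G^SO = 102.

102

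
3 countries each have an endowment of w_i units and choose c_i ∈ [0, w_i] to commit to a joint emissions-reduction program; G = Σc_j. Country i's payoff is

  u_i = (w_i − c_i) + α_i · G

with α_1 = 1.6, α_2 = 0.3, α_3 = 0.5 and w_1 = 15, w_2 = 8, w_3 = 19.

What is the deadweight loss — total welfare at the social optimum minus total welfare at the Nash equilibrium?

∂u_i/∂c_i = α_i − 1, so country i contributes w_i if α_i > 1, else 0.
α_i > 1 for i ∈ {1}; NE contributions (15, 0, 0), G = 15.
W^NE = Σw_i − G^NE + (Σα_i)·G^NE = 42 + 1.4·15 = 63.
Planner: ∂(Σu_j)/∂c_i = Σα_j − 1 = 1.4 > 0, so everyone contributes w_i; G^SO = 42, W^SO = 42 + 1.4·42 = 100.8.
Deadweight loss = 37.8.

37.8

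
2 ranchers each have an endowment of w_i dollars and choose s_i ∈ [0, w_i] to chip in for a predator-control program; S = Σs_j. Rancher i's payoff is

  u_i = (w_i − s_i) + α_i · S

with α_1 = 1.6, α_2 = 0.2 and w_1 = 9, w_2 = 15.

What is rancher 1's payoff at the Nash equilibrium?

14.4

∂u_i/∂s_i = α_i − 1, so rancher i contributes w_i if α_i > 1, else 0.
α_i > 1 for i ∈ {1}; NE contributions (9, 0), S = 9.
u_1 = (9 − 9) + 1.6·9 = 14.4.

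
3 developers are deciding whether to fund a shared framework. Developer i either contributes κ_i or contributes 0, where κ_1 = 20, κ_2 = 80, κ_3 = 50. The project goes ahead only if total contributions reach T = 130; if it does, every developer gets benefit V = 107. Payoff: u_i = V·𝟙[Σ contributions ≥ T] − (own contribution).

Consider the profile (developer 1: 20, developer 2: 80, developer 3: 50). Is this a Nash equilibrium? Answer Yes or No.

No

Total = 150 ≥ 130: provided.
Developer 1 (pledges 20, payoff 87): dropping to 0 → total 130, payoff 107. Profitable deviation.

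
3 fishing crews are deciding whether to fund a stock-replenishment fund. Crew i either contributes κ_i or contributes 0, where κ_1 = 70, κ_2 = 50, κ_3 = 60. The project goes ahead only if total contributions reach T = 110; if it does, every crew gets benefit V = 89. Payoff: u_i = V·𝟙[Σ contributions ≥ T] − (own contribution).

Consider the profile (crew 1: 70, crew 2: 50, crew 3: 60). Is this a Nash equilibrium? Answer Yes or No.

Total = 180 ≥ 110: provided.
Crew 1 (pledges 70, payoff 19): dropping to 0 → total 110, payoff 89. Profitable deviation.

No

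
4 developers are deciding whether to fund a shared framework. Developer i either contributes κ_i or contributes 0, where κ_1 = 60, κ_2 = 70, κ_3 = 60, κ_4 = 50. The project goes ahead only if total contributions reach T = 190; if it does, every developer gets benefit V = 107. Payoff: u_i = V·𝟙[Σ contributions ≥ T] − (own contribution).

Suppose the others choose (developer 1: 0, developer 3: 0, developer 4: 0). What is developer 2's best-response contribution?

0

Others' total = 0. Even contributing 70 gives 70 < 190: no benefit either way.
Best response: 0.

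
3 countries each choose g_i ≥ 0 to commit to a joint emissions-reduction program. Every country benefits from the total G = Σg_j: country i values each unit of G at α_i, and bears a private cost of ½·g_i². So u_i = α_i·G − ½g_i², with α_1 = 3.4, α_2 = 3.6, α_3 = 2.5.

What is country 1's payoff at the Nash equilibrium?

26.52

Country i's FOC: ∂u_i/∂g_i = α_i − g_i = 0, so g_i* = α_i.
NE contributions = (3.4, 3.6, 2.5); G = 9.5.
u_1 = α_1·G − ½·(g_1)² = 3.4·9.5 − ½·3.4² = 26.52.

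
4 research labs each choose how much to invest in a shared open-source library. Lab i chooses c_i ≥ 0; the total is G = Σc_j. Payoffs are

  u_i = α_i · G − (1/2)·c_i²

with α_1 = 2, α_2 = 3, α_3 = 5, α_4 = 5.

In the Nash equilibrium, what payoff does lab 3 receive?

62.5

Lab i's FOC: ∂u_i/∂c_i = α_i − c_i = 0, so c_i* = α_i.
NE contributions = (2, 3, 5, 5); G = 15.
u_3 = α_3·G − ½·(c_3)² = 5·15 − ½·5² = 62.5.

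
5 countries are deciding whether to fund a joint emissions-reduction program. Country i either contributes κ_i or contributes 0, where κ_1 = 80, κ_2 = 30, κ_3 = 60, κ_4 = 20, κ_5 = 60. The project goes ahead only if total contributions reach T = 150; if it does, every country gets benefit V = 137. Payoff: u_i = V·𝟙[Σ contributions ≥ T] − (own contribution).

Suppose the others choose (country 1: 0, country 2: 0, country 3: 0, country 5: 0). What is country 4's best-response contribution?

0

Others' total = 0. Even contributing 20 gives 20 < 150: no benefit either way.
Best response: 0.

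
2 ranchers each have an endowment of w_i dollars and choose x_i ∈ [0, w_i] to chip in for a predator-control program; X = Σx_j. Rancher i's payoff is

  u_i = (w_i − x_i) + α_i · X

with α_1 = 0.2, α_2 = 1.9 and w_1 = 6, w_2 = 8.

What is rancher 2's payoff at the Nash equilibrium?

15.2

∂u_i/∂x_i = α_i − 1, so rancher i contributes w_i if α_i > 1, else 0.
α_i > 1 for i ∈ {2}; NE contributions (0, 8), X = 8.
u_2 = (8 − 8) + 1.9·8 = 15.2.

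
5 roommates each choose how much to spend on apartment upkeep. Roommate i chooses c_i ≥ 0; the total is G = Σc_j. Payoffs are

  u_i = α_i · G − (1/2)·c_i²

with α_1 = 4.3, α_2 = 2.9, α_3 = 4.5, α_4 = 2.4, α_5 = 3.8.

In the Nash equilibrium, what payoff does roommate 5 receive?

Roommate i's FOC: ∂u_i/∂c_i = α_i − c_i = 0, so c_i* = α_i.
NE contributions = (4.3, 2.9, 4.5, 2.4, 3.8); G = 17.9.
u_5 = α_5·G − ½·(c_5)² = 3.8·17.9 − ½·3.8² = 60.8.

60.8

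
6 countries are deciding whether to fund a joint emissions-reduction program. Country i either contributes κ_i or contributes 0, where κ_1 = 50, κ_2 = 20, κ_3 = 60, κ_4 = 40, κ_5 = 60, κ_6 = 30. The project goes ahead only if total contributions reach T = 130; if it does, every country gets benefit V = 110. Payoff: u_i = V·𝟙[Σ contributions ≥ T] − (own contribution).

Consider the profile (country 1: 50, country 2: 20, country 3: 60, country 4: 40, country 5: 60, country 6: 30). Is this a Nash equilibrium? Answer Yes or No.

Total = 260 ≥ 130: provided.
Country 1 (pledges 50, payoff 60): dropping to 0 → total 210, payoff 110. Profitable deviation.

No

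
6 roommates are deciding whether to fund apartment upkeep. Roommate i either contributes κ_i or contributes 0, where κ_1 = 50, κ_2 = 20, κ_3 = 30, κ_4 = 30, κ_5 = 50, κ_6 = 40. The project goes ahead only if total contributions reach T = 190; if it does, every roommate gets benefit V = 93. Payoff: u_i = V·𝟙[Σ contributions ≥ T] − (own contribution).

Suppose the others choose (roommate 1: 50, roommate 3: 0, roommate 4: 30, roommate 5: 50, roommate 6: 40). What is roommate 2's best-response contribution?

20

Others' total = 170. Contributing 20 brings total to 190 ≥ 190: gain V − κ_2 = 73.
Best response: 20.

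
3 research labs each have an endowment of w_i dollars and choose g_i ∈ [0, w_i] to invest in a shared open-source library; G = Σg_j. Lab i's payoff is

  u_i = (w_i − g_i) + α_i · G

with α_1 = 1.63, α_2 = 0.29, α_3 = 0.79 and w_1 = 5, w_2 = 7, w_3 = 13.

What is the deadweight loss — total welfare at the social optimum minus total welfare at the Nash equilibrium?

∂u_i/∂g_i = α_i − 1, so lab i contributes w_i if α_i > 1, else 0.
α_i > 1 for i ∈ {1}; NE contributions (5, 0, 0), G = 5.
W^NE = Σw_i − G^NE + (Σα_i)·G^NE = 25 + 1.71·5 = 33.55.
Planner: ∂(Σu_j)/∂g_i = Σα_j − 1 = 1.71 > 0, so everyone contributes w_i; G^SO = 25, W^SO = 25 + 1.71·25 = 67.75.
Deadweight loss = 34.2.

34.2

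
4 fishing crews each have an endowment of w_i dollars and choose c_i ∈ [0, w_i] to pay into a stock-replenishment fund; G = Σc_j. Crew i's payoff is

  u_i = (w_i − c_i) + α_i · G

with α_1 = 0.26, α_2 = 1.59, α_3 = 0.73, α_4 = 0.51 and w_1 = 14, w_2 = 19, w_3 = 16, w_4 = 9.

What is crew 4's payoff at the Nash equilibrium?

18.69

∂u_i/∂c_i = α_i − 1, so crew i contributes w_i if α_i > 1, else 0.
α_i > 1 for i ∈ {2}; NE contributions (0, 19, 0, 0), G = 19.
u_4 = (9 − 0) + 0.51·19 = 18.69.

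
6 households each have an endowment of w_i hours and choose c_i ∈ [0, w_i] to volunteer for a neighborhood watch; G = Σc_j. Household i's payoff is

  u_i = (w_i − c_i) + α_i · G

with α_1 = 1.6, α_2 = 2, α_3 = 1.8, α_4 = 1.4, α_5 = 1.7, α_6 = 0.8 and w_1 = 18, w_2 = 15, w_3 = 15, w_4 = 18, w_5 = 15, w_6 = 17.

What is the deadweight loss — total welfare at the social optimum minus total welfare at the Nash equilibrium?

∂u_i/∂c_i = α_i − 1, so household i contributes w_i if α_i > 1, else 0.
α_i > 1 for i ∈ {1, 2, 3, 4, 5}; NE contributions (18, 15, 15, 18, 15, 0), G = 81.
W^NE = Σw_i − G^NE + (Σα_i)·G^NE = 98 + 8.3·81 = 770.3.
Planner: ∂(Σu_j)/∂c_i = Σα_j − 1 = 8.3 > 0, so everyone contributes w_i; G^SO = 98, W^SO = 98 + 8.3·98 = 911.4.
Deadweight loss = 141.1.

141.1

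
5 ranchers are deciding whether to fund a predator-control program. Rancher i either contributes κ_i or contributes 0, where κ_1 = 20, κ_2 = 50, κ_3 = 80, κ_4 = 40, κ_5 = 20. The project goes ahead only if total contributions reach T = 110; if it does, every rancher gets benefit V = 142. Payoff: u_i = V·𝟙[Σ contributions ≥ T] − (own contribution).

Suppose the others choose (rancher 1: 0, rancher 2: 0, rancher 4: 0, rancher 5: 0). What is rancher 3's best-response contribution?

0

Others' total = 0. Even contributing 80 gives 80 < 110: no benefit either way.
Best response: 0.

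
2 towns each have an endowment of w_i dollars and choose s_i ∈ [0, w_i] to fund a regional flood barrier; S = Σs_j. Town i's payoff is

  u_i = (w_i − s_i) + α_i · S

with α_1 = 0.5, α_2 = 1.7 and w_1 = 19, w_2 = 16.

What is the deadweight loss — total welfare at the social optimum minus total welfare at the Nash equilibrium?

∂u_i/∂s_i = α_i − 1, so town i contributes w_i if α_i > 1, else 0.
α_i > 1 for i ∈ {2}; NE contributions (0, 16), S = 16.
W^NE = Σw_i − S^NE + (Σα_i)·S^NE = 35 + 1.2·16 = 54.2.
Planner: ∂(Σu_j)/∂s_i = Σα_j − 1 = 1.2 > 0, so everyone contributes w_i; S^SO = 35, W^SO = 35 + 1.2·35 = 77.
Deadweight loss = 22.8.

22.8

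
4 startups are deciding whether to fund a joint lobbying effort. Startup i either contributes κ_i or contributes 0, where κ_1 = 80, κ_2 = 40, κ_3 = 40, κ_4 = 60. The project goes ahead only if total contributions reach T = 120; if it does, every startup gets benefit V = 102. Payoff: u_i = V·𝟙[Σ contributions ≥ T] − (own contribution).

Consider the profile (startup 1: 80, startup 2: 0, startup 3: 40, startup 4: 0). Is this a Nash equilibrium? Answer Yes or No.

Total = 120 ≥ 120: provided.
Startup 1 (pledges 80, payoff 22): dropping to 0 → total 40, payoff 0. No gain.
Startup 2 (pledges 0, payoff 102): pledging 40 → total 160, payoff 62. No gain.
Startup 3 (pledges 40, payoff 62): dropping to 0 → total 80, payoff 0. No gain.
Startup 4 (pledges 0, payoff 102): pledging 60 → total 180, payoff 42. No gain.

Yes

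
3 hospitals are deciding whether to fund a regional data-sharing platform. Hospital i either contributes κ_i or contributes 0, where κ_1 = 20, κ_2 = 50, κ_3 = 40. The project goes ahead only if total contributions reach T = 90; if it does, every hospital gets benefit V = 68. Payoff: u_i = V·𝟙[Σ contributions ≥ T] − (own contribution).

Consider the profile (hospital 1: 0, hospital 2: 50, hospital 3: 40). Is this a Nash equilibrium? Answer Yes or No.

Total = 90 ≥ 90: provided.
Hospital 1 (pledges 0, payoff 68): pledging 20 → total 110, payoff 48. No gain.
Hospital 2 (pledges 50, payoff 18): dropping to 0 → total 40, payoff 0. No gain.
Hospital 3 (pledges 40, payoff 28): dropping to 0 → total 50, payoff 0. No gain.

Yes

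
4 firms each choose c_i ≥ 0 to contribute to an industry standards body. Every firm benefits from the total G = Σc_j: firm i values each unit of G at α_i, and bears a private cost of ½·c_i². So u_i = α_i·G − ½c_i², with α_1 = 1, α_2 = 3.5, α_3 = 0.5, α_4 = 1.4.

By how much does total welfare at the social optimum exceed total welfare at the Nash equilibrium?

48.69

Firm i's FOC: ∂u_i/∂c_i = α_i − c_i = 0, so c_i* = α_i.
NE contributions = (1, 3.5, 0.5, 1.4); G = 6.4.
W^NE = (Σα)·G − ½Σα_i² = 6.4² − ½·15.46 = 33.23.
Planner sets c_i = Σα_j = 6.4 for every i, so G^SO = 4·6.4 = 25.6.
W^SO = (Σα)·G^SO − ½·4·(Σα)² = (4/2)·6.4² = 81.92.
Deadweight loss = W^SO − W^NE = 48.69.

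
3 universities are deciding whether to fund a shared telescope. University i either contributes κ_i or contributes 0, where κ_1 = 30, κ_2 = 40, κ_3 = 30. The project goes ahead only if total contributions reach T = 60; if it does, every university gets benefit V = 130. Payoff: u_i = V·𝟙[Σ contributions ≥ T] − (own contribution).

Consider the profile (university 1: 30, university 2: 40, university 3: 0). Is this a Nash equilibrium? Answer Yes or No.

Total = 70 ≥ 60: provided.
University 1 (pledges 30, payoff 100): dropping to 0 → total 40, payoff 0. No gain.
University 2 (pledges 40, payoff 90): dropping to 0 → total 30, payoff 0. No gain.
University 3 (pledges 0, payoff 130): pledging 30 → total 100, payoff 100. No gain.

Yes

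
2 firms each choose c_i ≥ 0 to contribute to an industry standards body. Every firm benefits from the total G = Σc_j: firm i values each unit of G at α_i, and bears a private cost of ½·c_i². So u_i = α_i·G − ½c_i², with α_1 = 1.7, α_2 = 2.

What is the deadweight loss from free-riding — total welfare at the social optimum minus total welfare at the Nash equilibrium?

Firm i's FOC: ∂u_i/∂c_i = α_i − c_i = 0, so c_i* = α_i.
NE contributions = (1.7, 2); G = 3.7.
W^NE = (Σα)·G − ½Σα_i² = 3.7² − ½·6.89 = 10.245.
Planner sets c_i = Σα_j = 3.7 for every i, so G^SO = 2·3.7 = 7.4.
W^SO = (Σα)·G^SO − ½·2·(Σα)² = (2/2)·3.7² = 13.69.
Deadweight loss = W^SO − W^NE = 3.445.

3.445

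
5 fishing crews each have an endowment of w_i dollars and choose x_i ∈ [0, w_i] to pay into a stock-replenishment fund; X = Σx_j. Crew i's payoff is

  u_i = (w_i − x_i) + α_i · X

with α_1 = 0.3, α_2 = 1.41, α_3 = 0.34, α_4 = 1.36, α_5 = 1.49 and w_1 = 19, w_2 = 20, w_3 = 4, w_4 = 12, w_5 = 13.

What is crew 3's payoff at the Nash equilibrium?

19.3

∂u_i/∂x_i = α_i − 1, so crew i contributes w_i if α_i > 1, else 0.
α_i > 1 for i ∈ {2, 4, 5}; NE contributions (0, 20, 0, 12, 13), X = 45.
u_3 = (4 − 0) + 0.34·45 = 19.3.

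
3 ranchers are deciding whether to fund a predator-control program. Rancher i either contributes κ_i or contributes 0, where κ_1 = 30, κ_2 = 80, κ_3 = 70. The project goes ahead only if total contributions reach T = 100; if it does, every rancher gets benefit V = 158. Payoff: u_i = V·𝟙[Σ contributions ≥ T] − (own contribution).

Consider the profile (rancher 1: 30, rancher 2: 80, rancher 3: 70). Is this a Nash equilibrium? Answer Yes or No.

Total = 180 ≥ 100: provided.
Rancher 1 (pledges 30, payoff 128): dropping to 0 → total 150, payoff 158. Profitable deviation.

No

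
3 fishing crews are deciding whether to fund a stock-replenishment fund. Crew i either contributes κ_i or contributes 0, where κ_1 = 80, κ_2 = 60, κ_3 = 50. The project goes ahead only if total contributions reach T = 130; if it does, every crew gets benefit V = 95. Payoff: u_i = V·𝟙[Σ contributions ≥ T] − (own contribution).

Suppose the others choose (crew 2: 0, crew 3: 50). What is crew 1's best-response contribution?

Others' total = 50. Contributing 80 brings total to 130 ≥ 130: gain V − κ_1 = 15.
Best response: 80.

80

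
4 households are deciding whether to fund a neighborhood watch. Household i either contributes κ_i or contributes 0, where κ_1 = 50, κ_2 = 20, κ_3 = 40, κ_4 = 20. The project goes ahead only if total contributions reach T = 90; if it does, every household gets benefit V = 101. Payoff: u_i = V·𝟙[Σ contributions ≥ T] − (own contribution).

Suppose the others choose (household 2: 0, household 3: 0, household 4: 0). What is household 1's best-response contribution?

0

Others' total = 0. Even contributing 50 gives 50 < 90: no benefit either way.
Best response: 0.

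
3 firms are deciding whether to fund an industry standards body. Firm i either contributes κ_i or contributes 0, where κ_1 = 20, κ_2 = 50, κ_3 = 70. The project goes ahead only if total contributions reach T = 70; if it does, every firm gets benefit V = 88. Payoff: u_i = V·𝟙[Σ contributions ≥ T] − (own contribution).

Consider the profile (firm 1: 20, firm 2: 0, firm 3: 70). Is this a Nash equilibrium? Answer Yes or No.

Total = 90 ≥ 70: provided.
Firm 1 (pledges 20, payoff 68): dropping to 0 → total 70, payoff 88. Profitable deviation.

No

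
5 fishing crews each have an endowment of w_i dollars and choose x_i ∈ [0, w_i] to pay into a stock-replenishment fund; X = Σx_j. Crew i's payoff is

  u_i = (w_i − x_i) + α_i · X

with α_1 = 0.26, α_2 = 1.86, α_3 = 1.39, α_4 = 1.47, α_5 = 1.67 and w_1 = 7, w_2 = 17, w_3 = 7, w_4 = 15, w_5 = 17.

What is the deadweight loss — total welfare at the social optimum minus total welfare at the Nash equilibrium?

39.55

∂u_i/∂x_i = α_i − 1, so crew i contributes w_i if α_i > 1, else 0.
α_i > 1 for i ∈ {2, 3, 4, 5}; NE contributions (0, 17, 7, 15, 17), X = 56.
W^NE = Σw_i − X^NE + (Σα_i)·X^NE = 63 + 5.65·56 = 379.4.
Planner: ∂(Σu_j)/∂x_i = Σα_j − 1 = 5.65 > 0, so everyone contributes w_i; X^SO = 63, W^SO = 63 + 5.65·63 = 418.95.
Deadweight loss = 39.55.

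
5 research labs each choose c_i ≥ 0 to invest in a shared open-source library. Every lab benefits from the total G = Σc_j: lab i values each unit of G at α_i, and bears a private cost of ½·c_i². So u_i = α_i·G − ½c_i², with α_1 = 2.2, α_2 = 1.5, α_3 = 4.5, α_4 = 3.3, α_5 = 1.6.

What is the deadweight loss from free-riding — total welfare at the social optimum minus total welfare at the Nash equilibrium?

Lab i's FOC: ∂u_i/∂c_i = α_i − c_i = 0, so c_i* = α_i.
NE contributions = (2.2, 1.5, 4.5, 3.3, 1.6); G = 13.1.
W^NE = (Σα)·G − ½Σα_i² = 13.1² − ½·40.79 = 151.215.
Planner sets c_i = Σα_j = 13.1 for every i, so G^SO = 5·13.1 = 65.5.
W^SO = (Σα)·G^SO − ½·5·(Σα)² = (5/2)·13.1² = 429.025.
Deadweight loss = W^SO − W^NE = 277.81.

277.81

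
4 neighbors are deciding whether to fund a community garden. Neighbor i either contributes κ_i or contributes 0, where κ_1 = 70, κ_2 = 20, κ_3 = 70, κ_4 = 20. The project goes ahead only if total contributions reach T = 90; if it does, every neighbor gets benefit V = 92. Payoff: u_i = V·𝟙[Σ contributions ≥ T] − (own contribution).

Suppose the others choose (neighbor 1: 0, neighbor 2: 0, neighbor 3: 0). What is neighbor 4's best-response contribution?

0

Others' total = 0. Even contributing 20 gives 20 < 90: no benefit either way.
Best response: 0.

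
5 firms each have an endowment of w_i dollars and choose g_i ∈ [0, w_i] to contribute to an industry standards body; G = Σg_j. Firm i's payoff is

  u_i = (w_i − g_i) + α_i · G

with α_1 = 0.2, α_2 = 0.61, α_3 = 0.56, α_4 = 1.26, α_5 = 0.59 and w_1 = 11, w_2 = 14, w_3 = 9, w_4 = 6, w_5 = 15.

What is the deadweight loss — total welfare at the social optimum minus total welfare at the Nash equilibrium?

108.78

∂u_i/∂g_i = α_i − 1, so firm i contributes w_i if α_i > 1, else 0.
α_i > 1 for i ∈ {4}; NE contributions (0, 0, 0, 6, 0), G = 6.
W^NE = Σw_i − G^NE + (Σα_i)·G^NE = 55 + 2.22·6 = 68.32.
Planner: ∂(Σu_j)/∂g_i = Σα_j − 1 = 2.22 > 0, so everyone contributes w_i; G^SO = 55, W^SO = 55 + 2.22·55 = 177.1.
Deadweight loss = 108.78.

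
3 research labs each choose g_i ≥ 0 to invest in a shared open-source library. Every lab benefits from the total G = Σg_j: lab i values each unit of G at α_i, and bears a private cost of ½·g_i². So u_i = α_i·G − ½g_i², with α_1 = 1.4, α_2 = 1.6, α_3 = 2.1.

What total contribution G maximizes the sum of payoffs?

15.3

Planner FOC: ∂(Σu_j)/∂g_i = (Σα_j) − g_i = 0, so g_i^SO = Σα_j = 5.1 for every i; G^SO = 15.3.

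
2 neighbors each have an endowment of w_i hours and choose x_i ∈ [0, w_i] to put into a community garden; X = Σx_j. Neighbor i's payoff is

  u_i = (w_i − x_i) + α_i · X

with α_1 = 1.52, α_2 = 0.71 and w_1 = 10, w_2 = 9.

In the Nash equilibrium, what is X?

10

∂u_i/∂x_i = α_i − 1, so neighbor i contributes w_i if α_i > 1, else 0.
α_i > 1 for i ∈ {1}; NE contributions (10, 0), X = 10.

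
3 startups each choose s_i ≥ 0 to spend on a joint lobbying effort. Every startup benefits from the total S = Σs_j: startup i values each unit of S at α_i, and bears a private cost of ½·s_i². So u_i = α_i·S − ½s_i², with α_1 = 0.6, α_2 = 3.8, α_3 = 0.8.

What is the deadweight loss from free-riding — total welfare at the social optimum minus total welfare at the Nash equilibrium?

21.24

Startup i's FOC: ∂u_i/∂s_i = α_i − s_i = 0, so s_i* = α_i.
NE contributions = (0.6, 3.8, 0.8); S = 5.2.
W^NE = (Σα)·S − ½Σα_i² = 5.2² − ½·15.44 = 19.32.
Planner sets s_i = Σα_j = 5.2 for every i, so S^SO = 3·5.2 = 15.6.
W^SO = (Σα)·S^SO − ½·3·(Σα)² = (3/2)·5.2² = 40.56.
Deadweight loss = W^SO − W^NE = 21.24.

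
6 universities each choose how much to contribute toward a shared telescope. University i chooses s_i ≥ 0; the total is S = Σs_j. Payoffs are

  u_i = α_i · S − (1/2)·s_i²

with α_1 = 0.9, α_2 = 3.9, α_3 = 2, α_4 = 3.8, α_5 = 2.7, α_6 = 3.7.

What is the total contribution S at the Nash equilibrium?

17

University i's FOC: ∂u_i/∂s_i = α_i − s_i = 0, so s_i* = α_i.
NE contributions = (0.9, 3.9, 2, 3.8, 2.7, 3.7); S = 17.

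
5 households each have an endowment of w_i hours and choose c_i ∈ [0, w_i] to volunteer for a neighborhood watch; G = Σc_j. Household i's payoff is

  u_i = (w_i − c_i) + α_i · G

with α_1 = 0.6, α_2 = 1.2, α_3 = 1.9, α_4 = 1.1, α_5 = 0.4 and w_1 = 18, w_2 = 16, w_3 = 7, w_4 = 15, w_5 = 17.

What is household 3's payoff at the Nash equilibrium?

∂u_i/∂c_i = α_i − 1, so household i contributes w_i if α_i > 1, else 0.
α_i > 1 for i ∈ {2, 3, 4}; NE contributions (0, 16, 7, 15, 0), G = 38.
u_3 = (7 − 7) + 1.9·38 = 72.2.

72.2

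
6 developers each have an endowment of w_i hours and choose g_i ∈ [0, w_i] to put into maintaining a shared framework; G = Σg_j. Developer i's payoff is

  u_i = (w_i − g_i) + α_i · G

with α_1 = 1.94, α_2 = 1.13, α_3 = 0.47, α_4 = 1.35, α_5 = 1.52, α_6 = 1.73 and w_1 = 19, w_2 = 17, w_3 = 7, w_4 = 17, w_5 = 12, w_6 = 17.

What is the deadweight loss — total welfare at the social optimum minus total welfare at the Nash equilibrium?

49.98

∂u_i/∂g_i = α_i − 1, so developer i contributes w_i if α_i > 1, else 0.
α_i > 1 for i ∈ {1, 2, 4, 5, 6}; NE contributions (19, 17, 0, 17, 12, 17), G = 82.
W^NE = Σw_i − G^NE + (Σα_i)·G^NE = 89 + 7.14·82 = 674.48.
Planner: ∂(Σu_j)/∂g_i = Σα_j − 1 = 7.14 > 0, so everyone contributes w_i; G^SO = 89, W^SO = 89 + 7.14·89 = 724.46.
Deadweight loss = 49.98.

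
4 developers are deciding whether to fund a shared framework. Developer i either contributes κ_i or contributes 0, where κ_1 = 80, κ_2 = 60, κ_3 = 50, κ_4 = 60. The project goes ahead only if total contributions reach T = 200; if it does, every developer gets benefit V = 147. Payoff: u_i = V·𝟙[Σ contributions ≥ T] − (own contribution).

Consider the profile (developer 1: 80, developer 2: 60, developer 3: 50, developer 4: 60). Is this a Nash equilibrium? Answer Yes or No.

Total = 250 ≥ 200: provided.
Developer 1 (pledges 80, payoff 67): dropping to 0 → total 170, payoff 0. No gain.
Developer 2 (pledges 60, payoff 87): dropping to 0 → total 190, payoff 0. No gain.
Developer 3 (pledges 50, payoff 97): dropping to 0 → total 200, payoff 147. Profitable deviation.

No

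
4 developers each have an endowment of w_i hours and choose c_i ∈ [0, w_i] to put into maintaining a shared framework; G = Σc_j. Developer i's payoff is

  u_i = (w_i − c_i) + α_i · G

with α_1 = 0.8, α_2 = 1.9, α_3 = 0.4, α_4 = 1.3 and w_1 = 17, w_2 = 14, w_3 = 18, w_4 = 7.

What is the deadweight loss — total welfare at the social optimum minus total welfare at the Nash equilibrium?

119

∂u_i/∂c_i = α_i − 1, so developer i contributes w_i if α_i > 1, else 0.
α_i > 1 for i ∈ {2, 4}; NE contributions (0, 14, 0, 7), G = 21.
W^NE = Σw_i − G^NE + (Σα_i)·G^NE = 56 + 3.4·21 = 127.4.
Planner: ∂(Σu_j)/∂c_i = Σα_j − 1 = 3.4 > 0, so everyone contributes w_i; G^SO = 56, W^SO = 56 + 3.4·56 = 246.4.
Deadweight loss = 119.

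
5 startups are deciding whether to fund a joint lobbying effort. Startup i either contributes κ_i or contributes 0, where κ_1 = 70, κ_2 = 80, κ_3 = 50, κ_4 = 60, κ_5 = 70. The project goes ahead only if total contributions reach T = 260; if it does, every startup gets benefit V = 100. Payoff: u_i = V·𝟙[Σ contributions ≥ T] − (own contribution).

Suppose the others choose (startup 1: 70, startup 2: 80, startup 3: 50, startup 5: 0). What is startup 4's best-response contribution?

60

Others' total = 200. Contributing 60 brings total to 260 ≥ 260: gain V − κ_4 = 40.
Best response: 60.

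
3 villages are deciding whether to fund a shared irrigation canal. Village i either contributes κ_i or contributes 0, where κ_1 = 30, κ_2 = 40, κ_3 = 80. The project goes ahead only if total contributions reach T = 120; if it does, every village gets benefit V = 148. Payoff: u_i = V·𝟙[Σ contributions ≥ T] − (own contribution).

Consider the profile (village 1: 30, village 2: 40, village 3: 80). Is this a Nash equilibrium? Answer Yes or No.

No

Total = 150 ≥ 120: provided.
Village 1 (pledges 30, payoff 118): dropping to 0 → total 120, payoff 148. Profitable deviation.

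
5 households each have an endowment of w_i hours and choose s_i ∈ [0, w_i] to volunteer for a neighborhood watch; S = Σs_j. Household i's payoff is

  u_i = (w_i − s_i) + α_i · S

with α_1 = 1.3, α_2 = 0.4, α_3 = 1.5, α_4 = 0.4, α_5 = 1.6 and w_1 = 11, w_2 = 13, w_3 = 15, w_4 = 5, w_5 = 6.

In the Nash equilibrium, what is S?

∂u_i/∂s_i = α_i − 1, so household i contributes w_i if α_i > 1, else 0.
α_i > 1 for i ∈ {1, 3, 5}; NE contributions (11, 0, 15, 0, 6), S = 32.

32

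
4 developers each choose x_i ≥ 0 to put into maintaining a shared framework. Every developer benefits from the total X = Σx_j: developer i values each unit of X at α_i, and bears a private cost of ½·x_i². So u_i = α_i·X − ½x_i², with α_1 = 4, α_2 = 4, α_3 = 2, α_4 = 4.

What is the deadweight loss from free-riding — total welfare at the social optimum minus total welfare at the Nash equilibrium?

Developer i's FOC: ∂u_i/∂x_i = α_i − x_i = 0, so x_i* = α_i.
NE contributions = (4, 4, 2, 4); X = 14.
W^NE = (Σα)·X − ½Σα_i² = 14² − ½·52 = 170.
Planner sets x_i = Σα_j = 14 for every i, so X^SO = 4·14 = 56.
W^SO = (Σα)·X^SO − ½·4·(Σα)² = (4/2)·14² = 392.
Deadweight loss = W^SO − W^NE = 222.

222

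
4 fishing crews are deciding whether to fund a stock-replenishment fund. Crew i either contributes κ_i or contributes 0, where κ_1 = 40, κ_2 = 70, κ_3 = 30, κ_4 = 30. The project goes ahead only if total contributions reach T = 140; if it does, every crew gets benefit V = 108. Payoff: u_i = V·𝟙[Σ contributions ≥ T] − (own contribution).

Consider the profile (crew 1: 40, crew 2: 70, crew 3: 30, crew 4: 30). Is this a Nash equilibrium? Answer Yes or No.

No

Total = 170 ≥ 140: provided.
Crew 1 (pledges 40, payoff 68): dropping to 0 → total 130, payoff 0. No gain.
Crew 2 (pledges 70, payoff 38): dropping to 0 → total 100, payoff 0. No gain.
Crew 3 (pledges 30, payoff 78): dropping to 0 → total 140, payoff 108. Profitable deviation.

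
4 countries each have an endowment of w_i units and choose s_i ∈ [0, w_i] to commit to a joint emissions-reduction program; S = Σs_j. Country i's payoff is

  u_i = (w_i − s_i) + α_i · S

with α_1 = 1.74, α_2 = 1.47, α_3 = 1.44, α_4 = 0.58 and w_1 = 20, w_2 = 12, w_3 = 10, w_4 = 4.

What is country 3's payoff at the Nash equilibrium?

∂u_i/∂s_i = α_i − 1, so country i contributes w_i if α_i > 1, else 0.
α_i > 1 for i ∈ {1, 2, 3}; NE contributions (20, 12, 10, 0), S = 42.
u_3 = (10 − 10) + 1.44·42 = 60.48.

60.48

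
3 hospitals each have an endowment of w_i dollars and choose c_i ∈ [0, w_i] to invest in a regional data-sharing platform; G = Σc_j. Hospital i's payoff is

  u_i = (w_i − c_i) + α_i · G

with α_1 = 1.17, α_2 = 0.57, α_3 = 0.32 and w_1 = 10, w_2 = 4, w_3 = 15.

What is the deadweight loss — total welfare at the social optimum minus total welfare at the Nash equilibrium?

∂u_i/∂c_i = α_i − 1, so hospital i contributes w_i if α_i > 1, else 0.
α_i > 1 for i ∈ {1}; NE contributions (10, 0, 0), G = 10.
W^NE = Σw_i − G^NE + (Σα_i)·G^NE = 29 + 1.06·10 = 39.6.
Planner: ∂(Σu_j)/∂c_i = Σα_j − 1 = 1.06 > 0, so everyone contributes w_i; G^SO = 29, W^SO = 29 + 1.06·29 = 59.74.
Deadweight loss = 20.14.

20.14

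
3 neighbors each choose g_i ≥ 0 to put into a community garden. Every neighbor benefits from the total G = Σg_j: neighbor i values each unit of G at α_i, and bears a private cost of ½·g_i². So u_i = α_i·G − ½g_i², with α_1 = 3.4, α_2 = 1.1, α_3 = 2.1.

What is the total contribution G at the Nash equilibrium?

6.6

Neighbor i's FOC: ∂u_i/∂g_i = α_i − g_i = 0, so g_i* = α_i.
NE contributions = (3.4, 1.1, 2.1); G = 6.6.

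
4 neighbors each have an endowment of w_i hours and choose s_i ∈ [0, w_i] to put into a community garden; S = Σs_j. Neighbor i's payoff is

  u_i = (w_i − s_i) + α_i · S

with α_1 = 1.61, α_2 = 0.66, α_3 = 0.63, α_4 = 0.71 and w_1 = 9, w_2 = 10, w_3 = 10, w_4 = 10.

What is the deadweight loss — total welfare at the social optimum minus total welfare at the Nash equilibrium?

78.3

∂u_i/∂s_i = α_i − 1, so neighbor i contributes w_i if α_i > 1, else 0.
α_i > 1 for i ∈ {1}; NE contributions (9, 0, 0, 0), S = 9.
W^NE = Σw_i − S^NE + (Σα_i)·S^NE = 39 + 2.61·9 = 62.49.
Planner: ∂(Σu_j)/∂s_i = Σα_j − 1 = 2.61 > 0, so everyone contributes w_i; S^SO = 39, W^SO = 39 + 2.61·39 = 140.79.
Deadweight loss = 78.3.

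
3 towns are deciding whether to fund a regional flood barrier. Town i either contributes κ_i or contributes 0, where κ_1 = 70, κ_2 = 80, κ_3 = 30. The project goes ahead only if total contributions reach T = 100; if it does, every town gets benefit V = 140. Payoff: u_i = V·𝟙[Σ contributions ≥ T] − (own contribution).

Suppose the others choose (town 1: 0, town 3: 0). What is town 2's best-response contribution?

0

Others' total = 0. Even contributing 80 gives 80 < 100: no benefit either way.
Best response: 0.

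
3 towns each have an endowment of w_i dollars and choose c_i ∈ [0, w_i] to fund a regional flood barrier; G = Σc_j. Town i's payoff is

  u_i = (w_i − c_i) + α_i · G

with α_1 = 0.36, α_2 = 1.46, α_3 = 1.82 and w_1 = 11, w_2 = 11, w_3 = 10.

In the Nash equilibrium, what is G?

21

∂u_i/∂c_i = α_i − 1, so town i contributes w_i if α_i > 1, else 0.
α_i > 1 for i ∈ {2, 3}; NE contributions (0, 11, 10), G = 21.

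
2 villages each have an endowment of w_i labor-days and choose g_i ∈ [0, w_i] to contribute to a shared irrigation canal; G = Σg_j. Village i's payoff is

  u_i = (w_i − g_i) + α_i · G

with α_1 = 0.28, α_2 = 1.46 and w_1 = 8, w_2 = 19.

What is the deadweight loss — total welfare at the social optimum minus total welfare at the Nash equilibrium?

5.92

∂u_i/∂g_i = α_i − 1, so village i contributes w_i if α_i > 1, else 0.
α_i > 1 for i ∈ {2}; NE contributions (0, 19), G = 19.
W^NE = Σw_i − G^NE + (Σα_i)·G^NE = 27 + 0.74·19 = 41.06.
Planner: ∂(Σu_j)/∂g_i = Σα_j − 1 = 0.74 > 0, so everyone contributes w_i; G^SO = 27, W^SO = 27 + 0.74·27 = 46.98.
Deadweight loss = 5.92.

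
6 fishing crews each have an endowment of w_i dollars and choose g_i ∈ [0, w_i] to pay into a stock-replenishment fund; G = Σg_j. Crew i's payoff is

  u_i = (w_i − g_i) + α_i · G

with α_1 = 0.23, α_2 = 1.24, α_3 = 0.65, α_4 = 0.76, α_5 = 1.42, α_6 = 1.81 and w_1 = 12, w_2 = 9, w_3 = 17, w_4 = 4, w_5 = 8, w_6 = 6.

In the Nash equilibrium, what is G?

∂u_i/∂g_i = α_i − 1, so crew i contributes w_i if α_i > 1, else 0.
α_i > 1 for i ∈ {2, 5, 6}; NE contributions (0, 9, 0, 0, 8, 6), G = 23.

23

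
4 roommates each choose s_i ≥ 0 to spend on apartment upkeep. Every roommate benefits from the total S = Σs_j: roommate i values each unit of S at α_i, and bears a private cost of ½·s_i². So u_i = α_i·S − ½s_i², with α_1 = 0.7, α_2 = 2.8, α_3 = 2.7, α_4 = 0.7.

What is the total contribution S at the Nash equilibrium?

Roommate i's FOC: ∂u_i/∂s_i = α_i − s_i = 0, so s_i* = α_i.
NE contributions = (0.7, 2.8, 2.7, 0.7); S = 6.9.

6.9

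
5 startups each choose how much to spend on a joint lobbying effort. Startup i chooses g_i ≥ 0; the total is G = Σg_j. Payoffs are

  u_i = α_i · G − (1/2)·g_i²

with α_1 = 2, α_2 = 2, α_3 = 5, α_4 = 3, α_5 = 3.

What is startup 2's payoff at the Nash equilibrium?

Startup i's FOC: ∂u_i/∂g_i = α_i − g_i = 0, so g_i* = α_i.
NE contributions = (2, 2, 5, 3, 3); G = 15.
u_2 = α_2·G − ½·(g_2)² = 2·15 − ½·2² = 28.

28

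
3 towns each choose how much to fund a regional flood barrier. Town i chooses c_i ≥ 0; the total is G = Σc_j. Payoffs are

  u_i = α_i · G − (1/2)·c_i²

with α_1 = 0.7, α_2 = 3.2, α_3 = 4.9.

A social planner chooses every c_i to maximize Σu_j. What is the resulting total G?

26.4

Planner FOC: ∂(Σu_j)/∂c_i = (Σα_j) − c_i = 0, so c_i^SO = Σα_j = 8.8 for every i; G^SO = 26.4.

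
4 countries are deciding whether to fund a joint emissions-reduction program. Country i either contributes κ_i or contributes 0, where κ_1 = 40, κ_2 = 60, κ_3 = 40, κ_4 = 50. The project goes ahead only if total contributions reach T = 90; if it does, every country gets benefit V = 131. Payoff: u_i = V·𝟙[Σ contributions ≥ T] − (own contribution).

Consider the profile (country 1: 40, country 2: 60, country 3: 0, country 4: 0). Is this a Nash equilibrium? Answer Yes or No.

Yes

Total = 100 ≥ 90: provided.
Country 1 (pledges 40, payoff 91): dropping to 0 → total 60, payoff 0. No gain.
Country 2 (pledges 60, payoff 71): dropping to 0 → total 40, payoff 0. No gain.
Country 3 (pledges 0, payoff 131): pledging 40 → total 140, payoff 91. No gain.
Country 4 (pledges 0, payoff 131): pledging 50 → total 150, payoff 81. No gain.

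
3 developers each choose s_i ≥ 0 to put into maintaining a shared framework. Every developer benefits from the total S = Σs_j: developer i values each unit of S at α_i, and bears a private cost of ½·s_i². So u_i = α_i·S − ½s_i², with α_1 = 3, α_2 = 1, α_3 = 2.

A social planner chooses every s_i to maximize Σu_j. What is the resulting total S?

Planner FOC: ∂(Σu_j)/∂s_i = (Σα_j) − s_i = 0, so s_i^SO = Σα_j = 6 for every i; S^SO = 18.

18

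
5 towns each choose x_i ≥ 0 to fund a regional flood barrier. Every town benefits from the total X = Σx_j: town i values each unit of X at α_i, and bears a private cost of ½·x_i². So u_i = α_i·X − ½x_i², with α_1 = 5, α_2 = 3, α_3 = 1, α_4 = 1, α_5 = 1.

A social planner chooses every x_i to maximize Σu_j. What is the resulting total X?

Planner FOC: ∂(Σu_j)/∂x_i = (Σα_j) − x_i = 0, so x_i^SO = Σα_j = 11 for every i; X^SO = 55.

55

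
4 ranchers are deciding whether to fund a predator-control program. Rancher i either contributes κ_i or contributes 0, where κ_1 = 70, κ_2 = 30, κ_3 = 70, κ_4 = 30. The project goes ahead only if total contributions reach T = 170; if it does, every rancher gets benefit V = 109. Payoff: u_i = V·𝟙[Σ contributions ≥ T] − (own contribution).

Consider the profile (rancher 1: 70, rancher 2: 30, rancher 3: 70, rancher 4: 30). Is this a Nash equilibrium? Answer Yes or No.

Total = 200 ≥ 170: provided.
Rancher 1 (pledges 70, payoff 39): dropping to 0 → total 130, payoff 0. No gain.
Rancher 2 (pledges 30, payoff 79): dropping to 0 → total 170, payoff 109. Profitable deviation.

No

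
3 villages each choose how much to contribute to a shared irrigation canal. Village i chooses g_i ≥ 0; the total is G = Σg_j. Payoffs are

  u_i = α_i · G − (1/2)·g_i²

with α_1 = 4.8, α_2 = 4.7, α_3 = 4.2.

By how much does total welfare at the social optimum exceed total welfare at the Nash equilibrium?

125.23

Village i's FOC: ∂u_i/∂g_i = α_i − g_i = 0, so g_i* = α_i.
NE contributions = (4.8, 4.7, 4.2); G = 13.7.
W^NE = (Σα)·G − ½Σα_i² = 13.7² − ½·62.77 = 156.305.
Planner sets g_i = Σα_j = 13.7 for every i, so G^SO = 3·13.7 = 41.1.
W^SO = (Σα)·G^SO − ½·3·(Σα)² = (3/2)·13.7² = 281.535.
Deadweight loss = W^SO − W^NE = 125.23.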